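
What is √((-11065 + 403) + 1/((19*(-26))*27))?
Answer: I*√210754859874/4446 ≈ 103.26*I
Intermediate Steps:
√((-11065 + 403) + 1/((19*(-26))*27)) = √(-10662 + 1/(-494*27)) = √(-10662 + 1/(-13338)) = √(-10662 - 1/13338) = √(-142209757/13338) = I*√210754859874/4446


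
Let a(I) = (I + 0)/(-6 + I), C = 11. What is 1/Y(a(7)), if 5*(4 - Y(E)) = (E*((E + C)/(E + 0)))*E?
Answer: -5/106 ≈ -0.047170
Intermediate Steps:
a(I) = I/(-6 + I)
Y(E) = 4 - E*(11 + E)/5 (Y(E) = 4 - E*((E + 11)/(E + 0))*E/5 = 4 - E*((11 + E)/E)*E/5 = 4 - (11 + E)*E/5 = 4 - E*(11 + E)/5)
1/Y(a(7)) = 1/(4 - 77/(5*(-6 + 7)) - 49/(-6 + 7)**2/5) = 1/(4 - 77/(5*1) - (7/1)**2/5) = 1/(4 - 77/5 - (7*1)**2/5) = 1/(4 - 11/5*7 - 1/5*7**2) = 1/(4 - 77/5 - 1/5*49) = 1/(4 - 77/5 - 49/5) = 1/(-106/5) = -5/106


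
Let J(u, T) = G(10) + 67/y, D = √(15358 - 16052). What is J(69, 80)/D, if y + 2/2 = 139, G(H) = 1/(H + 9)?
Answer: -1411*I*√694/1819668 ≈ -0.020427*I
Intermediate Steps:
D = I*√694 (D = √(-694) = I*√694 ≈ 26.344*I)
G(H) = 1/(9 + H)
y = 138 (y = -1 + 139 = 138)
J(u, T) = 1411/2622 (J(u, T) = 1/(9 + 10) + 67/138 = 1/19 + 67*(1/138) = 1/19 + 67/138 = 1411/2622)
J(69, 80)/D = 1411/(2622*((I*√694))) = 1411*(-I*√694/694)/2622 = -1411*I*√694/1819668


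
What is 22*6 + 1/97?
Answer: 12805/97 ≈ 132.01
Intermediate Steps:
22*6 + 1/97 = 132 + 1/97 = 12805/97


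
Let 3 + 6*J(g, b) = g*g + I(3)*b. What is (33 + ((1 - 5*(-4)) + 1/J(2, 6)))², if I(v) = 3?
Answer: 1065024/361 ≈ 2950.2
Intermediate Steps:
J(g, b) = -½ + b/2 + g²/6 (J(g, b) = -½ + (g*g + 3*b)/6 = -½ + (g² + 3*b)/6 = -½ + (b/2 + g²/6) = -½ + b/2 + g²/6)
(33 + ((1 - 5*(-4)) + 1/J(2, 6)))² = (33 + ((1 - 5*(-4)) + 1/(-½ + (½)*6 + (⅙)*2²)))² = (33 + ((1 + 20) + 1/(-½ + 3 + (⅙)*4)))² = (33 + (21 + 1/(-½ + 3 + ⅔)))² = (33 + (21 + 1/(19/6)))² = (33 + (21 + 6/19))² = (33 + 405/19)² = (1032/19)² = 1065024/361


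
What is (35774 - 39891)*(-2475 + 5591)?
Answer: -12828572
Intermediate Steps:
(35774 - 39891)*(-2475 + 5591) = -4117*3116 = -12828572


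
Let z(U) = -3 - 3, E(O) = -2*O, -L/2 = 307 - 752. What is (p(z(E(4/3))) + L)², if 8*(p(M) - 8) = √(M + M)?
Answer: (3592 + I*√3)²/16 ≈ 8.064e+5 + 777.69*I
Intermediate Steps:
L = 890 (L = -2*(307 - 752) = -2*(-445) = 890)
z(U) = -6
p(M) = 8 + √2*√M/8 (p(M) = 8 + √(M + M)/8 = 8 + √(2*M)/8 = 8 + (√2*√M)/8 = 8 + √2*√M/8)
(p(z(E(4/3))) + L)² = ((8 + √2*√(-6)/8) + 890)² = ((8 + √2*(I*√6)/8) + 890)² = ((8 + I*√3/4) + 890)² = (898 + I*√3/4)²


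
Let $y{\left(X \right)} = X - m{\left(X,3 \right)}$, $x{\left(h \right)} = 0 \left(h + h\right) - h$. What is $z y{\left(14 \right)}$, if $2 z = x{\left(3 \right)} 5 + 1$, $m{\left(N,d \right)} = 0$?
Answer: $-98$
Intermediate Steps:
$x{\left(h \right)} = - h$ ($x{\left(h \right)} = 0 \cdot 2 h - h = 0 - h = - h$)
$y{\left(X \right)} = X$ ($y{\left(X \right)} = X - 0 = X + 0 = X$)
$z = -7$ ($z = \frac{\left(-1\right) 3 \cdot 5 + 1}{2} = \frac{\left(-3\right) 5 + 1}{2} = \frac{-15 + 1}{2} = \frac{1}{2} \left(-14\right) = -7$)
$z y{\left(14 \right)} = \left(-7\right) 14 = -98$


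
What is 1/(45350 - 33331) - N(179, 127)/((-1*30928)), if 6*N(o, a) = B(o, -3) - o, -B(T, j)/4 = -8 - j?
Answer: -575151/743447264 ≈ -0.00077363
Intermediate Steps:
B(T, j) = 32 + 4*j (B(T, j) = -4*(-8 - j) = 32 + 4*j)
N(o, a) = 10/3 - o/6 (N(o, a) = ((32 + 4*(-3)) - o)/6 = ((32 - 12) - o)/6 = (20 - o)/6 = 10/3 - o/6)
1/(45350 - 33331) - N(179, 127)/((-1*30928)) = 1/(45350 - 33331) - (10/3 - ⅙*179)/((-1*30928)) = 1/12019 - (10/3 - 179/6)/(-30928) = 1/12019 - (-53)*(-1)/(2*30928) = 1/12019 - 1*53/61856 = 1/12019 - 53/61856 = -575151/743447264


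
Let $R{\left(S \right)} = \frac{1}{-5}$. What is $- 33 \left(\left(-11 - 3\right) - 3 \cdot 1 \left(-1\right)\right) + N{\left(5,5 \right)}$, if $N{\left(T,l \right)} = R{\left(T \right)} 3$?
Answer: $\frac{1812}{5} \approx 362.4$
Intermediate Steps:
$R{\left(S \right)} = - \frac{1}{5}$
$N{\left(T,l \right)} = - \frac{3}{5}$ ($N{\left(T,l \right)} = \left(- \frac{1}{5}\right) 3 = - \frac{3}{5}$)
$- 33 \left(\left(-11 - 3\right) - 3 \cdot 1 \left(-1\right)\right) + N{\left(5,5 \right)} = - 33 \left(\left(-11 - 3\right) - 3 \cdot 1 \left(-1\right)\right) - \frac{3}{5} = - 33 \left(\left(-11 - 3\right) - 3 \left(-1\right)\right) - \frac{3}{5} = - 33 \left(-14 - -3\right) - \frac{3}{5} = - 33 \left(-14 + 3\right) - \frac{3}{5} = \left(-33\right) \left(-11\right) - \frac{3}{5} = 363 - \frac{3}{5} = \frac{1812}{5}$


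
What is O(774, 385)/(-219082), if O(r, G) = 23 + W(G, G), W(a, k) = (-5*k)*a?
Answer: 370551/109541 ≈ 3.3828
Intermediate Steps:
W(a, k) = -5*a*k
O(r, G) = 23 - 5*G**2 (O(r, G) = 23 - 5*G*G = 23 - 5*G**2)
O(774, 385)/(-219082) = (23 - 5*385**2)/(-219082) = (23 - 5*148225)*(-1/219082) = (23 - 741125)*(-1/219082) = -741102*(-1/219082) = 370551/109541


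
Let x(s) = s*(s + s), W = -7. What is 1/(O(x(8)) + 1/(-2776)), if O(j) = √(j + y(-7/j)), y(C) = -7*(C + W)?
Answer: 5552/2733886343 + 963272*√45410/2733886343 ≈ 0.075086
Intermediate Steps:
y(C) = 49 - 7*C (y(C) = -7*(C - 7) = -7*(-7 + C) = 49 - 7*C)
x(s) = 2*s² (x(s) = s*(2*s) = 2*s²)
O(j) = √(49 + j + 49/j) (O(j) = √(j + (49 - (-49)/j)) = √(j + (49 + 49/j)) = √(49 + j + 49/j))
1/(O(x(8)) + 1/(-2776)) = 1/(√(49 + 2*8² + 49/((2*8²))) + 1/(-2776)) = 1/(√(49 + 2*64 + 49/((2*64))) - 1/2776) = 1/(√(49 + 128 + 49/128) - 1/2776) = 1/(√(22705/128) - 1/2776) = 1/(√45410/16 - 1/2776) = 1/(-1/2776 + √45410/16)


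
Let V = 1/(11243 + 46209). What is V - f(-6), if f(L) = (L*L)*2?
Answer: -4136543/57452 ≈ -72.000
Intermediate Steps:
f(L) = 2*L**2 (f(L) = L**2*2 = 2*L**2)
V = 1/57452 ≈ 1.7406e-5
V - f(-6) = 1/57452 - 2*(-6)**2 = 1/57452 - 2*36 = 1/57452 - 1*72 = 1/57452 - 72 = -4136543/57452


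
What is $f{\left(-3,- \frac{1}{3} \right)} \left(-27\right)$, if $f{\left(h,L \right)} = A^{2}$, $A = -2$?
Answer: $-108$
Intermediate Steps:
$f{\left(h,L \right)} = 4$ ($f{\left(h,L \right)} = \left(-2\right)^{2} = 4$)
$f{\left(-3,- \frac{1}{3} \right)} \left(-27\right) = 4 \left(-27\right) = -108$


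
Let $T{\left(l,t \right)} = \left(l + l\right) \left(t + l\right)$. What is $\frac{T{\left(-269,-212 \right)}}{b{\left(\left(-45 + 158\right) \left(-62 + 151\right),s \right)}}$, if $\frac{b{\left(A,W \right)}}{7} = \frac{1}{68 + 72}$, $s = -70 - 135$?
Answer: $5175560$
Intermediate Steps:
$s = -205$ ($s = -70 - 135 = -205$)
$T{\left(l,t \right)} = 2 l \left(l + t\right)$
$b{\left(A,W \right)} = \frac{1}{20}$ ($b{\left(A,W \right)} = \frac{7}{68 + 72} = \frac{7}{140} = 7 \cdot \frac{1}{140} = \frac{1}{20}$)
$\frac{T{\left(-269,-212 \right)}}{b{\left(\left(-45 + 158\right) \left(-62 + 151\right),s \right)}} = 2 \left(-269\right) \left(-269 - 212\right) \frac{1}{\frac{1}{20}} = 2 \left(-269\right) \left(-481\right) 20 = 258778 \cdot 20 = 5175560$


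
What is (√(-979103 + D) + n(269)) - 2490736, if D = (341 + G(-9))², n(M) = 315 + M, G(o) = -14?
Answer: -2490152 + I*√872174 ≈ -2.4902e+6 + 933.9*I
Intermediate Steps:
D = 106929 (D = (341 - 14)² = 327² = 106929)
(√(-979103 + D) + n(269)) - 2490736 = (√(-979103 + 106929) + (315 + 269)) - 2490736 = (√(-872174) + 584) - 2490736 = (I*√872174 + 584) - 2490736 = (584 + I*√872174) - 2490736 = -2490152 + I*√872174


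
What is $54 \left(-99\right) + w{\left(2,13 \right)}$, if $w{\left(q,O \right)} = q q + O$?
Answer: $-5329$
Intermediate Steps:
$w{\left(q,O \right)} = O + q^{2}$ ($w{\left(q,O \right)} = q^{2} + O = O + q^{2}$)
$54 \left(-99\right) + w{\left(2,13 \right)} = 54 \left(-99\right) + \left(13 + 2^{2}\right) = -5346 + \left(13 + 4\right) = -5346 + 17 = -5329$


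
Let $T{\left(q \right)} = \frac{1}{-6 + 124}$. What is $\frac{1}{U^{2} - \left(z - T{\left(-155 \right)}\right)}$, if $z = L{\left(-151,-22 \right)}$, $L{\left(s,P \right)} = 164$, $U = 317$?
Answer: $\frac{118}{11838351} \approx 9.9676 \cdot 10^{-6}$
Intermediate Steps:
$T{\left(q \right)} = \frac{1}{118}$
$z = 164$
$\frac{1}{U^{2} - \left(z - T{\left(-155 \right)}\right)} = \frac{1}{317^{2} + \left(\frac{1}{118} - 164\right)} = \frac{1}{100489 + \left(\frac{1}{118} - 164\right)} = \frac{1}{100489 - \frac{19351}{118}} = \frac{1}{\frac{11838351}{118}} = \frac{118}{11838351}$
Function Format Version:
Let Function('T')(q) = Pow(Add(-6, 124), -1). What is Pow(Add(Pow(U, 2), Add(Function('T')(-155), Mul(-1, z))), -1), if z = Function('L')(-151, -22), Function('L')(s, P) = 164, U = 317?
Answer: Rational(118, 11838351) ≈ 9.9676e-6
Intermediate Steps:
Function('T')(q) = Rational(1, 118) (Function('T')(q) = Pow(118, -1) = Rational(1, 118))
z = 164
Pow(Add(Pow(U, 2), Add(Function('T')(-155), Mul(-1, z))), -1) = Pow(Add(Pow(317, 2), Add(Rational(1, 118), Mul(-1, 164))), -1) = Pow(Add(100489, Add(Rational(1, 118), -164)), -1) = Pow(Add(100489, Rational(-19351, 118)), -1) = Pow(Rational(11838351, 118), -1) = Rational(118, 11838351)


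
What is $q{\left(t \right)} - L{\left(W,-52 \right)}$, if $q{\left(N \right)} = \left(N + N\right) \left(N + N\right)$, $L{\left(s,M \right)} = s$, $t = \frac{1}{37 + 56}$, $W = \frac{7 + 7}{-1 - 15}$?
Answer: $\frac{60575}{69192} \approx 0.87546$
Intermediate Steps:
$W = - \frac{7}{8}$ ($W = \frac{14}{-16} = 14 \left(- \frac{1}{16}\right) = - \frac{7}{8} \approx -0.875$)
$t = \frac{1}{93} \approx 0.010753$
$q{\left(N \right)} = 4 N^{2}$ ($q{\left(N \right)} = 2 N 2 N = 4 N^{2}$)
$q{\left(t \right)} - L{\left(W,-52 \right)} = \frac{4}{8649} - - \frac{7}{8} = 4 \cdot \frac{1}{8649} + \frac{7}{8} = \frac{4}{8649} + \frac{7}{8} = \frac{60575}{69192}$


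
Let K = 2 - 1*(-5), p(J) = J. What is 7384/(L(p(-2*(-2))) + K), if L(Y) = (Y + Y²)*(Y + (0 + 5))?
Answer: 7384/187 ≈ 39.487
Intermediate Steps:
L(Y) = (5 + Y)*(Y + Y²) (L(Y) = (Y + Y²)*(Y + 5) = (Y + Y²)*(5 + Y) = (5 + Y)*(Y + Y²))
K = 7 (K = 2 + 5 = 7)
7384/(L(p(-2*(-2))) + K) = 7384/((-2*(-2))*(5 + (-2*(-2))² + 6*(-2*(-2))) + 7) = 7384/(4*(5 + 4² + 6*4) + 7) = 7384/(4*(5 + 16 + 24) + 7) = 7384/(4*45 + 7) = 7384/(180 + 7) = 7384/187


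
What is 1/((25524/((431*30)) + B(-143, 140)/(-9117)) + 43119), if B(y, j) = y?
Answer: 19647135/847203905948 ≈ 2.3191e-5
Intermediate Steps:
1/((25524/((431*30)) + B(-143, 140)/(-9117)) + 43119) = 1/((25524/((431*30)) - 143/(-9117)) + 43119) = 1/((25524/12930 - 143*(-1/9117)) + 43119) = 1/((25524*(1/12930) + 143/9117) + 43119) = 1/((4254/2155 + 143/9117) + 43119) = 1/(39091883/19647135 + 43119) = 1/(847203905948/19647135) = 19647135/847203905948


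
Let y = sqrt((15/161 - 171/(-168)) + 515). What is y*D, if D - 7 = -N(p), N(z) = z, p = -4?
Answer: 11*sqrt(214049822)/644 ≈ 249.90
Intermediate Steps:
D = 11 (D = 7 - 1*(-4) = 7 + 4 = 11)
y = sqrt(214049822)/644 (y = sqrt((15*(1/161) - 171*(-1/168)) + 515) = sqrt((15/161 + 57/56) + 515) = sqrt(1431/1288 + 515) = sqrt(664751/1288) = sqrt(214049822)/644 ≈ 22.718)
y*D = (sqrt(214049822)/644)*11 = 11*sqrt(214049822)/644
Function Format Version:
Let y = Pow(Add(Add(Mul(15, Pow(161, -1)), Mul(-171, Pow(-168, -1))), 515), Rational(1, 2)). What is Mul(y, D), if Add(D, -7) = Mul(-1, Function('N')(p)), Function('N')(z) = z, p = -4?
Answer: Mul(Rational(11, 644), Pow(214049822, Rational(1, 2))) ≈ 249.90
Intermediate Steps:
D = 11 (D = Add(7, Mul(-1, -4)) = Add(7, 4) = 11)
y = Mul(Rational(1, 644), Pow(214049822, Rational(1, 2))) (y = Pow(Add(Add(Mul(15, Rational(1, 161)), Mul(-171, Rational(-1, 168))), 515), Rational(1, 2)) = Pow(Add(Add(Rational(15, 161), Rational(57, 56)), 515), Rational(1, 2)) = Pow(Add(Rational(1431, 1288), 515), Rational(1, 2)) = Pow(Rational(664751, 1288), Rational(1, 2)) = Mul(Rational(1, 644), Pow(214049822, Rational(1, 2))) ≈ 22.718)
Mul(y, D) = Mul(Mul(Rational(1, 644), Pow(214049822, Rational(1, 2))), 11) = Mul(Rational(11, 644), Pow(214049822, Rational(1, 2)))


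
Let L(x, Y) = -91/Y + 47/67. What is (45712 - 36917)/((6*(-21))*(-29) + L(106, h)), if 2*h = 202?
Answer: 59515765/24725268 ≈ 2.4071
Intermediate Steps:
h = 101 (h = (1/2)*202 = 101)
L(x, Y) = 47/67 - 91/Y (L(x, Y) = -91/Y + 47*(1/67) = -91/Y + 47/67 = 47/67 - 91/Y)
(45712 - 36917)/((6*(-21))*(-29) + L(106, h)) = (45712 - 36917)/((6*(-21))*(-29) + (47/67 - 91/101)) = 8795/(-126*(-29) + (47/67 - 91*1/101)) = 8795/(3654 + (47/67 - 91/101)) = 8795/(3654 - 1350/6767) = 8795/(24725268/6767) = 8795*(6767/24725268) = 59515765/24725268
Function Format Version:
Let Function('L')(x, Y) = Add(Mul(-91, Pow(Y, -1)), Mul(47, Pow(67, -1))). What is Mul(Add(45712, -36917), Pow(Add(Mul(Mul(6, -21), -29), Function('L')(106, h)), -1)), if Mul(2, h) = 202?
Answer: Rational(59515765, 24725268) ≈ 2.4071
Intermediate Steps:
h = 101 (h = Mul(Rational(1, 2), 202) = 101)
Function('L')(x, Y) = Add(Rational(47, 67), Mul(-91, Pow(Y, -1))) (Function('L')(x, Y) = Add(Mul(-91, Pow(Y, -1)), Mul(47, Rational(1, 67))) = Add(Mul(-91, Pow(Y, -1)), Rational(47, 67)) = Add(Rational(47, 67), Mul(-91, Pow(Y, -1))))
Mul(Add(45712, -36917), Pow(Add(Mul(Mul(6, -21), -29), Function('L')(106, h)), -1)) = Mul(Add(45712, -36917), Pow(Add(Mul(Mul(6, -21), -29), Add(Rational(47, 67), Mul(-91, Pow(101, -1)))), -1)) = Mul(8795, Pow(Add(Mul(-126, -29), Add(Rational(47, 67), Mul(-91, Rational(1, 101)))), -1)) = Mul(8795, Pow(Add(3654, Add(Rational(47, 67), Rational(-91, 101))), -1)) = Mul(8795, Pow(Add(3654, Rational(-1350, 6767)), -1)) = Mul(8795, Pow(Rational(24725268, 6767), -1)) = Mul(8795, Rational(6767, 24725268)) = Rational(59515765, 24725268)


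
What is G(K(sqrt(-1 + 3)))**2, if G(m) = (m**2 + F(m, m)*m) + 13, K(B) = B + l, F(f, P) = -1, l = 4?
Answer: 827 + 378*sqrt(2) ≈ 1361.6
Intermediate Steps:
K(B) = 4 + B (K(B) = B + 4 = 4 + B)
G(m) = 13 + m**2 - m (G(m) = (m**2 - m) + 13 = 13 + m**2 - m)
G(K(sqrt(-1 + 3)))**2 = (13 + (4 + sqrt(-1 + 3))**2 - (4 + sqrt(-1 + 3)))**2 = (13 + (4 + sqrt(2))**2 - (4 + sqrt(2)))**2 = (13 + (4 + sqrt(2))**2 + (-4 - sqrt(2)))**2 = (9 + (4 + sqrt(2))**2 - sqrt(2))**2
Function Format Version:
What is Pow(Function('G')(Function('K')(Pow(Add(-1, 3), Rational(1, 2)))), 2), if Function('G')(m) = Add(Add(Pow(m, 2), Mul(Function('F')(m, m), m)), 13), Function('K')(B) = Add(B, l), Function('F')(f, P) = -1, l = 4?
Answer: Add(827, Mul(378, Pow(2, Rational(1, 2)))) ≈ 1361.6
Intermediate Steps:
Function('K')(B) = Add(4, B) (Function('K')(B) = Add(B, 4) = Add(4, B))
Function('G')(m) = Add(13, Pow(m, 2), Mul(-1, m)) (Function('G')(m) = Add(Add(Pow(m, 2), Mul(-1, m)), 13) = Add(13, Pow(m, 2), Mul(-1, m)))
Pow(Function('G')(Function('K')(Pow(Add(-1, 3), Rational(1, 2)))), 2) = Pow(Add(13, Pow(Add(4, Pow(Add(-1, 3), Rational(1, 2))), 2), Mul(-1, Add(4, Pow(Add(-1, 3), Rational(1, 2))))), 2) = Pow(Add(13, Pow(Add(4, Pow(2, Rational(1, 2))), 2), Mul(-1, Add(4, Pow(2, Rational(1, 2))))), 2) = Pow(Add(13, Pow(Add(4, Pow(2, Rational(1, 2))), 2), Add(-4, Mul(-1, Pow(2, Rational(1, 2))))), 2) = Pow(Add(9, Pow(Add(4, Pow(2, Rational(1, 2))), 2), Mul(-1, Pow(2, Rational(1, 2)))), 2)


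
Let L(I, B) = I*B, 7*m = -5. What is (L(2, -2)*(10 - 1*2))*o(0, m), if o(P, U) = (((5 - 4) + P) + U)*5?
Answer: -320/7 ≈ -45.714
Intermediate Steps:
m = -5/7 (m = (1/7)*(-5) = -5/7 ≈ -0.71429)
L(I, B) = B*I
o(P, U) = 5 + 5*P + 5*U (o(P, U) = ((1 + P) + U)*5 = (1 + P + U)*5 = 5 + 5*P + 5*U)
(L(2, -2)*(10 - 1*2))*o(0, m) = ((-2*2)*(10 - 1*2))*(5 + 5*0 + 5*(-5/7)) = (-4*(10 - 2))*(5 + 0 - 25/7) = -4*8*(10/7) = -32*10/7 = -320/7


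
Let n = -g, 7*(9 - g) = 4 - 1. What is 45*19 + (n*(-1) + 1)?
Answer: 6052/7 ≈ 864.57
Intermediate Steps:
g = 60/7 (g = 9 - (4 - 1)/7 = 9 - 1/7*3 = 9 - 3/7 = 60/7 ≈ 8.5714)
n = -60/7 (n = -1*60/7 = -60/7 ≈ -8.5714)
45*19 + (n*(-1) + 1) = 45*19 + (-60/7*(-1) + 1) = 855 + (60/7 + 1) = 855 + 67/7 = 6052/7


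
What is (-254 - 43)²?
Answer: 88209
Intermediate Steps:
(-254 - 43)² = (-297)² = 88209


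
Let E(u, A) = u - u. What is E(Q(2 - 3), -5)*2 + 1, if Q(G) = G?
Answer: 1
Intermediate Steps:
E(u, A) = 0
E(Q(2 - 3), -5)*2 + 1 = 0*2 + 1 = 0 + 1 = 1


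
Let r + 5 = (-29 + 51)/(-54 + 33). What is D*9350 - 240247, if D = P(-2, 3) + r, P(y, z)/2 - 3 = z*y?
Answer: -7410737/21 ≈ -3.5289e+5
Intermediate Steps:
P(y, z) = 6 + 2*y*z (P(y, z) = 6 + 2*(z*y) = 6 + 2*(y*z) = 6 + 2*y*z)
r = -127/21 (r = -5 + (-29 + 51)/(-54 + 33) = -5 + 22/(-21) = -5 + 22*(-1/21) = -5 - 22/21 = -127/21 ≈ -6.0476)
D = -253/21 (D = (6 + 2*(-2)*3) - 127/21 = (6 - 12) - 127/21 = -6 - 127/21 = -253/21 ≈ -12.048)
D*9350 - 240247 = -253/21*9350 - 240247 = -2365550/21 - 240247 = -7410737/21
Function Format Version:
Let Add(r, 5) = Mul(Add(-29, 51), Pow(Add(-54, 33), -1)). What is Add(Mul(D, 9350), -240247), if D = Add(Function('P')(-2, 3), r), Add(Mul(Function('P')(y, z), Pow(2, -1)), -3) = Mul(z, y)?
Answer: Rational(-7410737, 21) ≈ -3.5289e+5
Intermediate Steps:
Function('P')(y, z) = Add(6, Mul(2, y, z)) (Function('P')(y, z) = Add(6, Mul(2, Mul(z, y))) = Add(6, Mul(2, Mul(y, z))) = Add(6, Mul(2, y, z)))
r = Rational(-127, 21) (r = Add(-5, Mul(Add(-29, 51), Pow(Add(-54, 33), -1))) = Add(-5, Mul(22, Pow(-21, -1))) = Add(-5, Mul(22, Rational(-1, 21))) = Add(-5, Rational(-22, 21)) = Rational(-127, 21) ≈ -6.0476)
D = Rational(-253, 21) (D = Add(Add(6, Mul(2, -2, 3)), Rational(-127, 21)) = Add(Add(6, -12), Rational(-127, 21)) = Add(-6, Rational(-127, 21)) = Rational(-253, 21) ≈ -12.048)
Add(Mul(D, 9350), -240247) = Add(Mul(Rational(-253, 21), 9350), -240247) = Add(Rational(-2365550, 21), -240247) = Rational(-7410737, 21)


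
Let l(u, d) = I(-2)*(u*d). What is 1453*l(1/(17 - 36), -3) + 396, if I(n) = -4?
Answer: -9912/19 ≈ -521.68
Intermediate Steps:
l(u, d) = -4*d*u (l(u, d) = -4*u*d = -4*d*u)
1453*l(1/(17 - 36), -3) + 396 = 1453*(-4*(-3)/(17 - 36)) + 396 = 1453*(-4*(-3)/(-19)) + 396 = 1453*(-4*(-3)*(-1/19)) + 396 = 1453*(-12/19) + 396 = -17436/19 + 396 = -9912/19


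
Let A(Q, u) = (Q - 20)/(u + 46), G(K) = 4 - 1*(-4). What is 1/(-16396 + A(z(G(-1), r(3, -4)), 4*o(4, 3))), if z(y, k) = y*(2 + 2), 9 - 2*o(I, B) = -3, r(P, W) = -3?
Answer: -35/573854 ≈ -6.0991e-5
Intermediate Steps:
G(K) = 8 (G(K) = 4 + 4 = 8)
o(I, B) = 6 (o(I, B) = 9/2 - 1/2*(-3) = 9/2 + 3/2 = 6)
z(y, k) = 4*y (z(y, k) = y*4 = 4*y)
A(Q, u) = (-20 + Q)/(46 + u)
1/(-16396 + A(z(G(-1), r(3, -4)), 4*o(4, 3))) = 1/(-16396 + (-20 + 4*8)/(46 + 4*6)) = 1/(-16396 + (-20 + 32)/(46 + 24)) = 1/(-16396 + 12/70) = 1/(-16396 + (1/70)*12) = 1/(-16396 + 6/35) = 1/(-573854/35) = -35/573854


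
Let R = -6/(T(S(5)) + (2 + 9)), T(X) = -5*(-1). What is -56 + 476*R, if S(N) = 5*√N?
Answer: -469/2 ≈ -234.50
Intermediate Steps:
T(X) = 5
R = -3/8 (R = -6/(5 + (2 + 9)) = -6/(5 + 11) = -6/16 = -6*1/16 = -3/8 ≈ -0.37500)
-56 + 476*R = -56 + 476*(-3/8) = -56 - 357/2 = -469/2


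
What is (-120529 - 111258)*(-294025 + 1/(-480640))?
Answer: 32756179634743787/480640 ≈ 6.8151e+10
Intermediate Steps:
(-120529 - 111258)*(-294025 + 1/(-480640)) = -231787*(-294025 - 1/480640) = -231787*(-141320176001/480640) = 32756179634743787/480640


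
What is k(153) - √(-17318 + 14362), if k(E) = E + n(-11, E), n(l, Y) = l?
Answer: 142 - 2*I*√739 ≈ 142.0 - 54.369*I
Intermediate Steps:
k(E) = -11 + E (k(E) = E - 11 = -11 + E)
k(153) - √(-17318 + 14362) = (-11 + 153) - √(-17318 + 14362) = 142 - √(-2956) = 142 - 2*I*√739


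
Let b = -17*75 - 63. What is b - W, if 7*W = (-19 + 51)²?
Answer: -10390/7 ≈ -1484.3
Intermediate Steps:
W = 1024/7 (W = (-19 + 51)²/7 = (⅐)*32² = (⅐)*1024 = 1024/7 ≈ 146.29)
b = -1338 (b = -1275 - 63 = -1338)
b - W = -1338 - 1*1024/7 = -1338 - 1024/7 = -10390/7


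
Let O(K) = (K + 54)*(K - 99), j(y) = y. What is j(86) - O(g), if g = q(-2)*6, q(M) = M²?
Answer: 5936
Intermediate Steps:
g = 24 (g = (-2)²*6 = 4*6 = 24)
O(K) = (-99 + K)*(54 + K) (O(K) = (54 + K)*(-99 + K) = (-99 + K)*(54 + K))
j(86) - O(g) = 86 - (-5346 + 24² - 45*24) = 86 - (-5346 + 576 - 1080) = 86 - 1*(-5850) = 86 + 5850 = 5936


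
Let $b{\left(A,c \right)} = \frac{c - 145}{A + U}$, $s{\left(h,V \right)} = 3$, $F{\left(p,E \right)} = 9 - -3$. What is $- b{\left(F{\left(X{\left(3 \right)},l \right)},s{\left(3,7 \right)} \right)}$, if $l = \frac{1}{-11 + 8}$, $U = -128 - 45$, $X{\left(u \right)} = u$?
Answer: $- \frac{142}{161} \approx -0.88199$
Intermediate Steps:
$U = -173$ ($U = -128 - 45 = -173$)
$l = - \frac{1}{3}$ ($l = \frac{1}{-3} = - \frac{1}{3} \approx -0.33333$)
$F{\left(p,E \right)} = 12$ ($F{\left(p,E \right)} = 9 + 3 = 12$)
$b{\left(A,c \right)} = \frac{-145 + c}{-173 + A}$ ($b{\left(A,c \right)} = \frac{c - 145}{A - 173} = \frac{-145 + c}{-173 + A}$)
$- b{\left(F{\left(X{\left(3 \right)},l \right)},s{\left(3,7 \right)} \right)} = - \frac{-145 + 3}{-173 + 12} = - \frac{-142}{-161} = - \frac{\left(-1\right) \left(-142\right)}{161} = \left(-1\right) \frac{142}{161} = - \frac{142}{161}$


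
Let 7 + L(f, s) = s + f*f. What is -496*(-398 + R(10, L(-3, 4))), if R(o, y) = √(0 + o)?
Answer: 197408 - 496*√10 ≈ 1.9584e+5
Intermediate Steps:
L(f, s) = -7 + s + f² (L(f, s) = -7 + (s + f*f) = -7 + (s + f²) = -7 + s + f²)
R(o, y) = √o
-496*(-398 + R(10, L(-3, 4))) = -496*(-398 + √10) = 197408 - 496*√10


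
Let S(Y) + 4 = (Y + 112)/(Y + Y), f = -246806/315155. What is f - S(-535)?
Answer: 190294083/67443170 ≈ 2.8215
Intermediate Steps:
f = -246806/315155 (f = -246806*1/315155 = -246806/315155 ≈ -0.78313)
S(Y) = -4 + (112 + Y)/(2*Y) (S(Y) = -4 + (Y + 112)/(Y + Y) = -4 + (112 + Y)/((2*Y)) = -4 + (112 + Y)*(1/(2*Y)) = -4 + (112 + Y)/(2*Y))
f - S(-535) = -246806/315155 - (-7/2 + 56/(-535)) = -246806/315155 - (-7/2 + 56*(-1/535)) = -246806/315155 - (-7/2 - 56/535) = -246806/315155 - 1*(-3857/1070) = -246806/315155 + 3857/1070 = 190294083/67443170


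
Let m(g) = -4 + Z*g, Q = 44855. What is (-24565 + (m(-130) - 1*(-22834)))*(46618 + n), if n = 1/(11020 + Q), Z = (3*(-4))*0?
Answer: -903858920597/11175 ≈ -8.0882e+7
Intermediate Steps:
Z = 0 (Z = -12*0 = 0)
m(g) = -4 (m(g) = -4 + 0*g = -4 + 0 = -4)
n = 1/55875 (n = 1/(11020 + 44855) = 1/55875 ≈ 1.7897e-5)
(-24565 + (m(-130) - 1*(-22834)))*(46618 + n) = (-24565 + (-4 - 1*(-22834)))*(46618 + 1/55875) = (-24565 + (-4 + 22834))*(2604780751/55875) = (-24565 + 22830)*(2604780751/55875) = -1735*2604780751/55875 = -903858920597/11175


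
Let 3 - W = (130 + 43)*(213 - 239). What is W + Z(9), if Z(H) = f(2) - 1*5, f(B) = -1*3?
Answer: 4493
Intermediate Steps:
f(B) = -3
W = 4501 (W = 3 - (130 + 43)*(213 - 239) = 3 - 173*(-26) = 3 - 1*(-4498) = 3 + 4498 = 4501)
Z(H) = -8 (Z(H) = -3 - 1*5 = -3 - 5 = -8)
W + Z(9) = 4501 - 8 = 4493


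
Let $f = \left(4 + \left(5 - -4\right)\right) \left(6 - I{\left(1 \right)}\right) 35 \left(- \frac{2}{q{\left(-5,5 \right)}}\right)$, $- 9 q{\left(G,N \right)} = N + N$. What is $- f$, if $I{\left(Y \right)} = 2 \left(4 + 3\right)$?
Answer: $6552$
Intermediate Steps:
$q{\left(G,N \right)} = - \frac{2 N}{9}$ ($q{\left(G,N \right)} = - \frac{N + N}{9} = - \frac{2 N}{9}$)
$I{\left(Y \right)} = 14$ ($I{\left(Y \right)} = 2 \cdot 7 = 14$)
$f = -6552$ ($f = \left(4 + \left(5 - -4\right)\right) \left(6 - 14\right) 35 \left(- \frac{2}{\left(- \frac{2}{9}\right) 5}\right) = \left(4 + \left(5 + 4\right)\right) \left(6 - 14\right) 35 \left(- \frac{2}{- \frac{10}{9}}\right) = \left(4 + 9\right) \left(-8\right) 35 \left(\left(-2\right) \left(- \frac{9}{10}\right)\right) = 13 \left(-8\right) 35 \cdot \frac{9}{5} = \left(-104\right) 35 \cdot \frac{9}{5} = \left(-3640\right) \frac{9}{5} = -6552$)
$- f = \left(-1\right) \left(-6552\right) = 6552$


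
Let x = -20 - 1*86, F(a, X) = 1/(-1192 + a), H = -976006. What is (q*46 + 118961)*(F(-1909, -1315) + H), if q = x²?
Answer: -274908614748417/443 ≈ -6.2056e+11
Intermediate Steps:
x = -106 (x = -20 - 86 = -106)
q = 11236 (q = (-106)² = 11236)
(q*46 + 118961)*(F(-1909, -1315) + H) = (11236*46 + 118961)*(1/(-1192 - 1909) - 976006) = (516856 + 118961)*(1/(-3101) - 976006) = 635817*(-1/3101 - 976006) = 635817*(-3026594607/3101) = -274908614748417/443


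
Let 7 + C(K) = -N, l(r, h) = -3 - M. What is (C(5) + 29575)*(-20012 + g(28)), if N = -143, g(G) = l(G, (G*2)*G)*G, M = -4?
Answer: -593744624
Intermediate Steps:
l(r, h) = 1 (l(r, h) = -3 - 1*(-4) = -3 + 4 = 1)
g(G) = G (g(G) = 1*G = G)
C(K) = 136 (C(K) = -7 - 1*(-143) = -7 + 143 = 136)
(C(5) + 29575)*(-20012 + g(28)) = (136 + 29575)*(-20012 + 28) = 29711*(-19984) = -593744624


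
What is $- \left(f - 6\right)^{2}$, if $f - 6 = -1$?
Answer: $-1$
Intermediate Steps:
$f = 5$ ($f = 6 - 1 = 5$)
$- \left(f - 6\right)^{2} = - \left(5 - 6\right)^{2} = - \left(-1\right)^{2} = \left(-1\right) 1 = -1$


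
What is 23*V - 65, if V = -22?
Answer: -571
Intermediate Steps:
23*V - 65 = 23*(-22) - 65 = -506 - 65 = -571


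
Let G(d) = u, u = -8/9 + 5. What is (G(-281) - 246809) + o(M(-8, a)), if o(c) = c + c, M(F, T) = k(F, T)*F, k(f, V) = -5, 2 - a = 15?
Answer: -2220524/9 ≈ -2.4673e+5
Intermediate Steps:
a = -13 (a = 2 - 1*15 = 2 - 15 = -13)
M(F, T) = -5*F
u = 37/9 (u = (1/9)*(-8) + 5 = -8/9 + 5 = 37/9 ≈ 4.1111)
G(d) = 37/9
o(c) = 2*c
(G(-281) - 246809) + o(M(-8, a)) = (37/9 - 246809) + 2*(-5*(-8)) = -2221244/9 + 2*40 = -2221244/9 + 80 = -2220524/9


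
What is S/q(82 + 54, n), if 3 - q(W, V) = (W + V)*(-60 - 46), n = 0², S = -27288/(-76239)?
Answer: 3032/122143349 ≈ 2.4823e-5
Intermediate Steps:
S = 3032/8471 (S = -27288*(-1/76239) = 3032/8471 ≈ 0.35793)
n = 0
q(W, V) = 3 + 106*V + 106*W (q(W, V) = 3 - (W + V)*(-60 - 46) = 3 - (V + W)*(-106) = 3 - (-106*V - 106*W) = 3 + (106*V + 106*W) = 3 + 106*V + 106*W)
S/q(82 + 54, n) = 3032/(8471*(3 + 106*0 + 106*(82 + 54))) = 3032/(8471*(3 + 0 + 106*136)) = 3032/(8471*(3 + 0 + 14416)) = (3032/8471)/14419 = (3032/8471)*(1/14419) = 3032/122143349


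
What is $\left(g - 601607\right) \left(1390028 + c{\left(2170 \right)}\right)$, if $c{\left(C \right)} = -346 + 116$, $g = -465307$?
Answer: $-1482794943372$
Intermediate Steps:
$c{\left(C \right)} = -230$
$\left(g - 601607\right) \left(1390028 + c{\left(2170 \right)}\right) = \left(-465307 - 601607\right) \left(1390028 - 230\right) = \left(-1066914\right) 1389798 = -1482794943372$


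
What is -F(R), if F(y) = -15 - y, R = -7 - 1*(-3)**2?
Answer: -1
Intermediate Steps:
R = -16 (R = -7 - 1*9 = -7 - 9 = -16)
-F(R) = -(-15 - 1*(-16)) = -(-15 + 16) = -1*1 = -1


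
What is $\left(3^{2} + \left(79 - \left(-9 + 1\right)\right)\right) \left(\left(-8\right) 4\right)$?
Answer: $-3072$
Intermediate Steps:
$\left(3^{2} + \left(79 - \left(-9 + 1\right)\right)\right) \left(\left(-8\right) 4\right) = \left(9 + \left(79 - -8\right)\right) \left(-32\right) = \left(9 + \left(79 + 8\right)\right) \left(-32\right) = \left(9 + 87\right) \left(-32\right) = 96 \left(-32\right) = -3072$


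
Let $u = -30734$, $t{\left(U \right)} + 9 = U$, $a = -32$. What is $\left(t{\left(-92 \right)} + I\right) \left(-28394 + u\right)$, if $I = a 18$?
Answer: $40029656$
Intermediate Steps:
$t{\left(U \right)} = -9 + U$
$I = -576$ ($I = \left(-32\right) 18 = -576$)
$\left(t{\left(-92 \right)} + I\right) \left(-28394 + u\right) = \left(\left(-9 - 92\right) - 576\right) \left(-28394 - 30734\right) = \left(-101 - 576\right) \left(-59128\right) = \left(-677\right) \left(-59128\right) = 40029656$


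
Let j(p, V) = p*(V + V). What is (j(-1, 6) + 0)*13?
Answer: -156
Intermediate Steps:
j(p, V) = 2*V*p (j(p, V) = p*(2*V) = 2*V*p)
(j(-1, 6) + 0)*13 = (2*6*(-1) + 0)*13 = (-12 + 0)*13 = -12*13 = -156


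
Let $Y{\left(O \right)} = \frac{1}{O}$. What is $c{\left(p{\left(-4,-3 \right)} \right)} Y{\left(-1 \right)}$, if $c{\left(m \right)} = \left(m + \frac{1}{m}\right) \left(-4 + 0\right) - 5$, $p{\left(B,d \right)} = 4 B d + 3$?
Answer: $\frac{10663}{51} \approx 209.08$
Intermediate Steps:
$p{\left(B,d \right)} = 3 + 4 B d$ ($p{\left(B,d \right)} = 4 B d + 3 = 3 + 4 B d$)
$c{\left(m \right)} = -5 - 4 m - \frac{4}{m}$ ($c{\left(m \right)} = \left(m + \frac{1}{m}\right) \left(-4\right) - 5 = \left(- 4 m - \frac{4}{m}\right) - 5 = -5 - 4 m - \frac{4}{m}$)
$c{\left(p{\left(-4,-3 \right)} \right)} Y{\left(-1 \right)} = \frac{-5 - 4 \left(3 + 4 \left(-4\right) \left(-3\right)\right) - \frac{4}{3 + 4 \left(-4\right) \left(-3\right)}}{-1} = \left(-5 - 4 \left(3 + 48\right) - \frac{4}{3 + 48}\right) \left(-1\right) = \left(-5 - 204 - \frac{4}{51}\right) \left(-1\right) = \left(- \frac{10663}{51}\right) \left(-1\right) = \frac{10663}{51}$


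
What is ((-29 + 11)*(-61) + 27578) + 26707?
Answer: 55383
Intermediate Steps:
((-29 + 11)*(-61) + 27578) + 26707 = (-18*(-61) + 27578) + 26707 = (1098 + 27578) + 26707 = 28676 + 26707 = 55383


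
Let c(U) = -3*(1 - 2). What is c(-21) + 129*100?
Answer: 12903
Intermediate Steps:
c(U) = 3 (c(U) = -3*(-1) = 3)
c(-21) + 129*100 = 3 + 129*100 = 3 + 12900 = 12903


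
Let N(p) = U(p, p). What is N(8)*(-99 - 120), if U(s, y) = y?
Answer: -1752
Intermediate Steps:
N(p) = p
N(8)*(-99 - 120) = 8*(-99 - 120) = 8*(-219) = -1752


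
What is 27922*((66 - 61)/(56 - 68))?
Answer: -69805/6 ≈ -11634.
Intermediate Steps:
27922*((66 - 61)/(56 - 68)) = 27922*(5/(-12)) = 27922*(5*(-1/12)) = 27922*(-5/12) = -69805/6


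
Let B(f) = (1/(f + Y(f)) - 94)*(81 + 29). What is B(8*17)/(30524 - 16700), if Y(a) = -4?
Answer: -62035/82944 ≈ -0.74791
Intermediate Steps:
B(f) = -10340 + 110/(-4 + f) (B(f) = (1/(f - 4) - 94)*(81 + 29) = (1/(-4 + f) - 94)*110 = (-94 + 1/(-4 + f))*110 = -10340 + 110/(-4 + f))
B(8*17)/(30524 - 16700) = (110*(377 - 752*17)/(-4 + 8*17))/(30524 - 16700) = (110*(377 - 94*136)/(-4 + 136))/13824 = (110*(377 - 12784)/132)*(1/13824) = (110*(1/132)*(-12407))*(1/13824) = -62035/6*1/13824 = -62035/82944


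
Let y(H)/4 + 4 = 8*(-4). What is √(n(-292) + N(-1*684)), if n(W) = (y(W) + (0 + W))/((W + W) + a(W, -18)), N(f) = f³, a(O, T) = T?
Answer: I*√28993543410286/301 ≈ 17889.0*I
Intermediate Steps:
y(H) = -144 (y(H) = -16 + 4*(8*(-4)) = -16 + 4*(-32) = -16 - 128 = -144)
n(W) = (-144 + W)/(-18 + 2*W) (n(W) = (-144 + (0 + W))/((W + W) - 18) = (-144 + W)/(2*W - 18) = (-144 + W)/(-18 + 2*W))
√(n(-292) + N(-1*684)) = √((-144 - 292)/(2*(-9 - 292)) + (-1*684)³) = √((½)*(-436)/(-301) + (-684)³) = √((½)*(-1/301)*(-436) - 320013504) = √(218/301 - 320013504) = √(-96324064486/301) = I*√28993543410286/301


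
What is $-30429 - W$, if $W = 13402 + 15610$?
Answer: $-59441$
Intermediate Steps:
$W = 29012$
$-30429 - W = -30429 - 29012 = -59441$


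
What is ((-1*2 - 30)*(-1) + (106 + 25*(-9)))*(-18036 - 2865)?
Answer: 1818387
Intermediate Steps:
((-1*2 - 30)*(-1) + (106 + 25*(-9)))*(-18036 - 2865) = ((-2 - 30)*(-1) + (106 - 225))*(-20901) = (-32*(-1) - 119)*(-20901) = (32 - 119)*(-20901) = -87*(-20901) = 1818387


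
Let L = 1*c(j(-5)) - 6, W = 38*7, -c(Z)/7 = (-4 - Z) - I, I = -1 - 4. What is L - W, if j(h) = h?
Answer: -314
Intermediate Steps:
I = -5
c(Z) = -7 + 7*Z (c(Z) = -7*((-4 - Z) - 1*(-5)) = -7*((-4 - Z) + 5) = -7*(1 - Z) = -7 + 7*Z)
W = 266
L = -48 (L = 1*(-7 + 7*(-5)) - 6 = 1*(-7 - 35) - 6 = 1*(-42) - 6 = -42 - 6 = -48)
L - W = -48 - 1*266 = -48 - 266 = -314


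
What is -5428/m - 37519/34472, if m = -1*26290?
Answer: -399630247/453134440 ≈ -0.88192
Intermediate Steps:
m = -26290
-5428/m - 37519/34472 = -5428/(-26290) - 37519/34472 = -5428*(-1/26290) - 37519*1/34472 = 2714/13145 - 37519/34472 = -399630247/453134440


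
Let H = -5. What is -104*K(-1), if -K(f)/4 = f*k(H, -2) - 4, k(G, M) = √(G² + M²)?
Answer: -1664 - 416*√29 ≈ -3904.2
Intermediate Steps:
K(f) = 16 - 4*f*√29 (K(f) = -4*(f*√((-5)² + (-2)²) - 4) = -4*(f*√(25 + 4) - 4) = -4*(f*√29 - 4) = -4*(-4 + f*√29) = 16 - 4*f*√29)
-104*K(-1) = -104*(16 - 4*(-1)*√29) = -104*(16 + 4*√29) = -1664 - 416*√29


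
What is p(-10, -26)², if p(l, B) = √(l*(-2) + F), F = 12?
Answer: 32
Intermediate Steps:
p(l, B) = √(12 - 2*l) (p(l, B) = √(l*(-2) + 12) = √(-2*l + 12) = √(12 - 2*l))
p(-10, -26)² = (√(12 - 2*(-10)))² = (√(12 + 20))² = (√32)² = (4*√2)² = 32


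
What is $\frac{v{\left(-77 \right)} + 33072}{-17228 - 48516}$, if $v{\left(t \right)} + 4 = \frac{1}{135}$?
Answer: $- \frac{4464181}{8875440} \approx -0.50298$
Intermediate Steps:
$v{\left(t \right)} = - \frac{539}{135}$ ($v{\left(t \right)} = -4 + \frac{1}{135} = - \frac{539}{135}$)
$\frac{v{\left(-77 \right)} + 33072}{-17228 - 48516} = \frac{- \frac{539}{135} + 33072}{-17228 - 48516} = \frac{4464181}{135 \left(-65744\right)} = \frac{4464181}{135} \left(- \frac{1}{65744}\right) = - \frac{4464181}{8875440}$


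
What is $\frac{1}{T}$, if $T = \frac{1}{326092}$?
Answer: $326092$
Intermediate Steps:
$T = \frac{1}{326092} \approx 3.0666 \cdot 10^{-6}$
$\frac{1}{T} = \frac{1}{\frac{1}{326092}} = 326092$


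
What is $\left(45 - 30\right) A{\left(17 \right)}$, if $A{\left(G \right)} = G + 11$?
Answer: $420$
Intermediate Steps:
$A{\left(G \right)} = 11 + G$
$\left(45 - 30\right) A{\left(17 \right)} = \left(45 - 30\right) \left(11 + 17\right) = 15 \cdot 28 = 420$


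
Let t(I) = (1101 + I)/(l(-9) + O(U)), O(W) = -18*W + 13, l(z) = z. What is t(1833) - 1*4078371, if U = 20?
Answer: -725951505/178 ≈ -4.0784e+6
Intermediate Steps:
O(W) = 13 - 18*W
t(I) = -1101/356 - I/356 (t(I) = (1101 + I)/(-9 + (13 - 18*20)) = (1101 + I)/(-9 + (13 - 360)) = (1101 + I)/(-9 - 347) = (1101 + I)/(-356) = (1101 + I)*(-1/356) = -1101/356 - I/356)
t(1833) - 1*4078371 = (-1101/356 - 1/356*1833) - 1*4078371 = (-1101/356 - 1833/356) - 4078371 = -1467/178 - 4078371 = -725951505/178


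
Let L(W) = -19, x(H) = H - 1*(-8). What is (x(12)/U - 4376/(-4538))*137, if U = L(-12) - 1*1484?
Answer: 444316208/3410307 ≈ 130.29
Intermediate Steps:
x(H) = 8 + H (x(H) = H + 8 = 8 + H)
U = -1503 (U = -19 - 1*1484 = -19 - 1484 = -1503)
(x(12)/U - 4376/(-4538))*137 = ((8 + 12)/(-1503) - 4376/(-4538))*137 = (20*(-1/1503) - 4376*(-1/4538))*137 = (-20/1503 + 2188/2269)*137 = (3243184/3410307)*137 = 444316208/3410307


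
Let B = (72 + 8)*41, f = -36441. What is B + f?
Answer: -33161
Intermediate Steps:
B = 3280 (B = 80*41 = 3280)
B + f = 3280 - 36441 = -33161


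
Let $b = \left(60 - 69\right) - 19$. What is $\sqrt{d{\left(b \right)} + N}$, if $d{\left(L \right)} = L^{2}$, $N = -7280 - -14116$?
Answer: $2 \sqrt{1905} \approx 87.293$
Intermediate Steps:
$N = 6836$ ($N = -7280 + 14116 = 6836$)
$b = -28$ ($b = -9 - 19 = -28$)
$\sqrt{d{\left(b \right)} + N} = \sqrt{\left(-28\right)^{2} + 6836} = \sqrt{784 + 6836} = \sqrt{7620} = 2 \sqrt{1905}$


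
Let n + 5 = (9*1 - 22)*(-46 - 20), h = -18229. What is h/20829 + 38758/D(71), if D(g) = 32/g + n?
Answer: 56213030867/1262133255 ≈ 44.538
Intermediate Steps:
n = 853 (n = -5 + (9*1 - 22)*(-46 - 20) = -5 + (9 - 22)*(-66) = -5 - 13*(-66) = -5 + 858 = 853)
D(g) = 853 + 32/g (D(g) = 32/g + 853 = 853 + 32/g)
h/20829 + 38758/D(71) = -18229/20829 + 38758/(853 + 32/71) = -18229/20829 + 38758/(60595/71) = -18229/20829 + 38758*(71/60595) = -18229/20829 + 2751818/60595 = 56213030867/1262133255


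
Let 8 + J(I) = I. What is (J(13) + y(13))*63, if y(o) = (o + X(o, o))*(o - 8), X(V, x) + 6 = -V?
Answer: -1575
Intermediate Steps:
J(I) = -8 + I
X(V, x) = -6 - V
y(o) = 48 - 6*o (y(o) = (o + (-6 - o))*(o - 8) = -6*(-8 + o) = 48 - 6*o)
(J(13) + y(13))*63 = ((-8 + 13) + (48 - 6*13))*63 = (5 + (48 - 78))*63 = (5 - 30)*63 = -25*63 = -1575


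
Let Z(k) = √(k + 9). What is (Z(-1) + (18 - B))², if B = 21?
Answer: 17 - 12*√2 ≈ 0.029437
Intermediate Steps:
Z(k) = √(9 + k)
(Z(-1) + (18 - B))² = (√(9 - 1) + (18 - 1*21))² = (√8 + (18 - 21))² = (2*√2 - 3)² = (-3 + 2*√2)²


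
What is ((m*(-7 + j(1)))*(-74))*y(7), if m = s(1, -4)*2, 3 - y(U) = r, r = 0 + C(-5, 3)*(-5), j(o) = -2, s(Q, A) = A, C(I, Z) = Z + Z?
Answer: -175824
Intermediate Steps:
C(I, Z) = 2*Z
r = -30 (r = 0 + (2*3)*(-5) = 0 + 6*(-5) = 0 - 30 = -30)
y(U) = 33 (y(U) = 3 - 1*(-30) = 3 + 30 = 33)
m = -8 (m = -4*2 = -8)
((m*(-7 + j(1)))*(-74))*y(7) = (-8*(-7 - 2)*(-74))*33 = (-8*(-9)*(-74))*33 = (72*(-74))*33 = -5328*33 = -175824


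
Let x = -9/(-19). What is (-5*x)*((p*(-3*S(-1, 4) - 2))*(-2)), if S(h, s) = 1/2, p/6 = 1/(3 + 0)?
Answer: -630/19 ≈ -33.158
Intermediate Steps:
p = 2 (p = 6/(3 + 0) = 6/3 = 6*(1/3) = 2)
S(h, s) = 1/2
x = 9/19 (x = -9*(-1/19) = 9/19 ≈ 0.47368)
(-5*x)*((p*(-3*S(-1, 4) - 2))*(-2)) = (-5*9/19)*((2*(-3*1/2 - 2))*(-2)) = -45*2*(-3/2 - 2)*(-2)/19 = -45*2*(-7/2)*(-2)/19 = -(-315)*(-2)/19 = -45/19*14 = -630/19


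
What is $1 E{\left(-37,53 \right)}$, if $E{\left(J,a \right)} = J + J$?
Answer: $-74$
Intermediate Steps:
$E{\left(J,a \right)} = 2 J$
$1 E{\left(-37,53 \right)} = 1 \cdot 2 \left(-37\right) = 1 \left(-74\right) = -74$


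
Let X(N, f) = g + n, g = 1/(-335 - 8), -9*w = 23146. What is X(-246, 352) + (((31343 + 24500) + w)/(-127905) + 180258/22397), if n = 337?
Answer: 3047654283747569/8843292735795 ≈ 344.63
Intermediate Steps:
w = -23146/9 (w = -⅑*23146 = -23146/9 ≈ -2571.8)
g = -1/343 (g = 1/(-343) = -1/343 ≈ -0.0029155)
X(N, f) = 115590/343 (X(N, f) = -1/343 + 337 = 115590/343)
X(-246, 352) + (((31343 + 24500) + w)/(-127905) + 180258/22397) = 115590/343 + (((31343 + 24500) - 23146/9)/(-127905) + 180258/22397) = 115590/343 + ((55843 - 23146/9)*(-1/127905) + 180258*(1/22397)) = 115590/343 + ((479441/9)*(-1/127905) + 180258/22397) = 115590/343 + (-479441/1151145 + 180258/22397) = 115590/343 + 196765055333/25782194565 = 3047654283747569/8843292735795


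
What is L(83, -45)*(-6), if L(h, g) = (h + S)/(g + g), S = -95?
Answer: -4/5 ≈ -0.80000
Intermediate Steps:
L(h, g) = (-95 + h)/(2*g) (L(h, g) = (h - 95)/(g + g) = (-95 + h)/((2*g)) = (-95 + h)*(1/(2*g)) = (-95 + h)/(2*g))
L(83, -45)*(-6) = ((1/2)*(-95 + 83)/(-45))*(-6) = ((1/2)*(-1/45)*(-12))*(-6) = (2/15)*(-6) = -4/5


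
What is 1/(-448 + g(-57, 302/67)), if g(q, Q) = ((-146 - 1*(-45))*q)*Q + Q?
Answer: 67/1708900 ≈ 3.9207e-5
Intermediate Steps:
g(q, Q) = Q - 101*Q*q (g(q, Q) = ((-146 + 45)*q)*Q + Q = (-101*q)*Q + Q = -101*Q*q + Q = Q - 101*Q*q)
1/(-448 + g(-57, 302/67)) = 1/(-448 + (302/67)*(1 - 101*(-57))) = 1/(-448 + (302*(1/67))*(1 + 5757)) = 1/(-448 + (302/67)*5758) = 1/(-448 + 1738916/67) = 1/(1708900/67) = 67/1708900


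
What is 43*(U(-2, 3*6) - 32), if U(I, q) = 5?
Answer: -1161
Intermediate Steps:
43*(U(-2, 3*6) - 32) = 43*(5 - 32) = 43*(-27) = -1161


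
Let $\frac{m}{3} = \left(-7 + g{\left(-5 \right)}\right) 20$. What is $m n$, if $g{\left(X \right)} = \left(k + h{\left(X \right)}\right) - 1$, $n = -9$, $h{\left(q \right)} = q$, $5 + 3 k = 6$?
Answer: $6840$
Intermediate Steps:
$k = \frac{1}{3}$ ($k = - \frac{5}{3} + \frac{1}{3} \cdot 6 = - \frac{5}{3} + 2 = \frac{1}{3} \approx 0.33333$)
$g{\left(X \right)} = - \frac{2}{3} + X$ ($g{\left(X \right)} = \left(\frac{1}{3} + X\right) - 1 = - \frac{2}{3} + X$)
$m = -760$ ($m = 3 \left(-7 - \frac{17}{3}\right) 20 = 3 \left(\left(- \frac{38}{3}\right) 20\right) = 3 \left(- \frac{760}{3}\right) = -760$)
$m n = \left(-760\right) \left(-9\right) = 6840$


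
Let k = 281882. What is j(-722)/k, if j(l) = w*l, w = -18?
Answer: 6498/140941 ≈ 0.046104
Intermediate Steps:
j(l) = -18*l
j(-722)/k = -18*(-722)/281882 = 12996*(1/281882) = 6498/140941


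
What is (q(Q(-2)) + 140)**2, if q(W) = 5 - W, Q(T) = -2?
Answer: 21609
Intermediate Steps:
(q(Q(-2)) + 140)**2 = ((5 - 1*(-2)) + 140)**2 = ((5 + 2) + 140)**2 = (7 + 140)**2 = 147**2 = 21609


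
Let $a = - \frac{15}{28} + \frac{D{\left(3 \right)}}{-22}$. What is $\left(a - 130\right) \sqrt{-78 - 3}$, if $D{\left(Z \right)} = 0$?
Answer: $- \frac{32895 i}{28} \approx - 1174.8 i$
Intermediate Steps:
$a = - \frac{15}{28}$ ($a = - \frac{15}{28} + \frac{0}{-22} = \left(-15\right) \frac{1}{28} + 0 \left(- \frac{1}{22}\right) = - \frac{15}{28} + 0 = - \frac{15}{28} \approx -0.53571$)
$\left(a - 130\right) \sqrt{-78 - 3} = \left(- \frac{15}{28} - 130\right) \sqrt{-78 - 3} = - \frac{3655 \sqrt{-81}}{28} = - \frac{3655 \cdot 9 i}{28} = - \frac{32895 i}{28}$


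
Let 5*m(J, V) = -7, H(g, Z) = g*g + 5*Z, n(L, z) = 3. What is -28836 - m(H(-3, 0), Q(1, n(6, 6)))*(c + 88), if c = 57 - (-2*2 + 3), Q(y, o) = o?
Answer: -143158/5 ≈ -28632.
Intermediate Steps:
H(g, Z) = g² + 5*Z
m(J, V) = -7/5 (m(J, V) = (⅕)*(-7) = -7/5)
c = 58 (c = 57 - (-4 + 3) = 57 - 1*(-1) = 57 + 1 = 58)
-28836 - m(H(-3, 0), Q(1, n(6, 6)))*(c + 88) = -28836 - (-7)*(58 + 88)/5 = -28836 - (-7)*146/5 = -28836 - 1*(-1022/5) = -28836 + 1022/5 = -143158/5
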